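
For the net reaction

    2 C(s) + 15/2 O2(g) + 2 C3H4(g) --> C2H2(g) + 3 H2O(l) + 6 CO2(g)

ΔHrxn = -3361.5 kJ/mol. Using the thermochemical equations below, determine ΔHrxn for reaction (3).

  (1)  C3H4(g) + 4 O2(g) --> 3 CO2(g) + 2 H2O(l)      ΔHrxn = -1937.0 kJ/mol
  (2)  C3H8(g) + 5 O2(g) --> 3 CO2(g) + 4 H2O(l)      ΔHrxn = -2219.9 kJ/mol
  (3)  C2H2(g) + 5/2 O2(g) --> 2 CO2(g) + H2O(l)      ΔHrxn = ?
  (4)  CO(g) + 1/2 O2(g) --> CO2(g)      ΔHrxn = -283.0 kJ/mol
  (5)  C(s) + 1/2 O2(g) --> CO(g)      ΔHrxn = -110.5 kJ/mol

(1) × 2: (2)·(-1937.0) = -3874.0 kJ/mol
(2): not needed.
(3) reversed: contributes −x
(4) × 2: (2)·(-283.0) = -566.0 kJ/mol
(5) × 2: (2)·(-110.5) = -221.0 kJ/mol
-3361.5 = (-3874.0) + (-566.0) + (-221.0) − x
x = (-3361.5 − (-4661.0)) / (-1) = -1299.5 kJ/mol

ΔHrxn = -1299.5 kJ/mol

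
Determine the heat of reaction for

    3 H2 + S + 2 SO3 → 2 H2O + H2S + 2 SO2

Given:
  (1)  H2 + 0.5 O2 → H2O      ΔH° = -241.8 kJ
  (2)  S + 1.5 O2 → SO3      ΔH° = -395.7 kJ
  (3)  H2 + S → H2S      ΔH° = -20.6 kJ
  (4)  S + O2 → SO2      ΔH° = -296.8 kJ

(1) × 2 (scale by 2 for the 2 H2O): (2)·(-241.8) = -483.6 kJ
(2) reversed and × 2 (SO3 must end up as a reactant; scale by 2 for the 2 SO3): (-2)·(-395.7) = +791.4 kJ
(3) as written (H2S already on the product side): -20.6 kJ
(4) × 2 (scale by 2 for the 2 SO2): (2)·(-296.8) = -593.6 kJ
ΔH° = (2)·(-241.8) + (-2)·(-395.7) + (1)·(-20.6) + (2)·(-296.8) = -306.4 kJ

ΔH° = -306.4 kJ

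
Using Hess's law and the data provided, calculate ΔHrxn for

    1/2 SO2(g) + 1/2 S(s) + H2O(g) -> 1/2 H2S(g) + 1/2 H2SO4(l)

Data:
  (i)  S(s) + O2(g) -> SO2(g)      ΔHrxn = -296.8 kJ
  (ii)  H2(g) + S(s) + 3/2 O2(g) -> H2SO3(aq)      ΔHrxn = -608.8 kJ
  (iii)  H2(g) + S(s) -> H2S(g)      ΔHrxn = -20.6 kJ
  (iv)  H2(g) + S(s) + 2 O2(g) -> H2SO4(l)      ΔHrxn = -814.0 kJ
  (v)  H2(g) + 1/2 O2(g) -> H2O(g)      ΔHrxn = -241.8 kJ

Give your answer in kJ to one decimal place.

ΔHrxn = -27.1 kJ

(i) reversed and × 1/2: (-1/2)·(-296.8) = +148.4 kJ
(ii): not needed.
(iii) × 1/2: (1/2)·(-20.6) = -10.3 kJ
(iv) × 1/2: (1/2)·(-814.0) = -407.0 kJ
(v) reversed: +241.8 kJ
ΔHrxn = (+148.4) + (-10.3) + (-407.0) + (+241.8) = -27.1 kJ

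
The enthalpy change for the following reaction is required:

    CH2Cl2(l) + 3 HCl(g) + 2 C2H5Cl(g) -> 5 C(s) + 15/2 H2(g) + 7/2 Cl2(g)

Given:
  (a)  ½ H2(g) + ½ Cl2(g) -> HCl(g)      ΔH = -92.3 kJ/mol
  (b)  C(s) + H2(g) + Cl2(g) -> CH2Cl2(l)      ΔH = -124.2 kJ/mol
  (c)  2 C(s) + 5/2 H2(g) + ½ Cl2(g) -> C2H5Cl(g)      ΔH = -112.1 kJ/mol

(a) reversed and × 3: (-3)·(-92.3) = +276.9 kJ/mol
(b) reversed: +124.2 kJ/mol
(c) reversed and × 2: (-2)·(-112.1) = +224.2 kJ/mol
ΔH = (+276.9) + (+124.2) + (+224.2) = 625.3 kJ/mol

ΔH = 625.3 kJ/mol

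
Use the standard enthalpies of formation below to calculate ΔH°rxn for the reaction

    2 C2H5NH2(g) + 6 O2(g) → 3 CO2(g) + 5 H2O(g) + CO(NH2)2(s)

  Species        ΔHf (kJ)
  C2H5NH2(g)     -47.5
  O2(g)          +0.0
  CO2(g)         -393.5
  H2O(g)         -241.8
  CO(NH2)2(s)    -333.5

Products: 3·(-393.5) + 5·(-241.8) + 1·(-333.5) = -2723.0
Reactants: 2·(-47.5) + 6·(+0.0) = -95.0
ΔH°rxn = (-2723.0) − (-95.0) = -2628.0 kJ

ΔH°rxn = -2628.0 kJ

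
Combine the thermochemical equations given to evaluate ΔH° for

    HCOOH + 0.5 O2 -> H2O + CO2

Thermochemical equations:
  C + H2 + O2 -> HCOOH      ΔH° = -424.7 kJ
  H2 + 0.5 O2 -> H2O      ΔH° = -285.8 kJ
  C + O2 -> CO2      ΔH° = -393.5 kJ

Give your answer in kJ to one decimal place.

ΔH° = -254.6 kJ

equation 1 reversed (reverse to put HCOOH on the reactant side): +424.7 kJ
equation 2 as written (H2O already on the product side): -285.8 kJ
equation 3 as written (CO2 already on the product side): -393.5 kJ
By Hess's law, ΔH° = (-1)·(-424.7) + (1)·(-285.8) + (1)·(-393.5) = -254.6 kJ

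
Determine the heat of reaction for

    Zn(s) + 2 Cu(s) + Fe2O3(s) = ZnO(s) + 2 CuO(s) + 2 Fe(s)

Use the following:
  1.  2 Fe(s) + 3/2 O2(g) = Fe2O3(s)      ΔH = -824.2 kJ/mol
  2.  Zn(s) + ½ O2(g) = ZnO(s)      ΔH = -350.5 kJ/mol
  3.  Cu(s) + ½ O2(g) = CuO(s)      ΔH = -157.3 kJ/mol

eq. 1 reversed: +824.2 kJ/mol
eq. 2 as written: -350.5 kJ/mol
eq. 3 × 2: (2)·(-157.3) = -314.6 kJ/mol
ΔH = (-1)·(-824.2) + (1)·(-350.5) + (2)·(-157.3) = 159.1 kJ/mol

ΔH = 159.1 kJ/mol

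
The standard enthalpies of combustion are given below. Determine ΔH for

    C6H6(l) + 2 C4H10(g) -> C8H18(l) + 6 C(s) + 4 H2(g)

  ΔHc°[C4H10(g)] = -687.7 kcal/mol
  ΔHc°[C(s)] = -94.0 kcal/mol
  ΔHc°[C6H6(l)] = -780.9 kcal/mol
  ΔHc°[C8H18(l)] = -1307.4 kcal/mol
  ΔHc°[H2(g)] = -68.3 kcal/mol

Using ΔH = Σ nΔHc°(reactants) − Σ nΔHc°(products):
= [1·(-780.9) + 2·(-687.7)] − [1·(-1307.4) + 6·(-94.0) + 4·(-68.3)]
= -11.7 kcal/mol

ΔH = -11.7 kcal/mol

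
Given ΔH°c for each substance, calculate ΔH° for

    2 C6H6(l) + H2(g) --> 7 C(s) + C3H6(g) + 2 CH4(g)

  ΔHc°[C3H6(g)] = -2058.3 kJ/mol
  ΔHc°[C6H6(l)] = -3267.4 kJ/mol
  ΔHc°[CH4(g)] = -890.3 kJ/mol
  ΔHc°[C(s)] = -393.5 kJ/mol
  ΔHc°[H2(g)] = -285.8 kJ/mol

With combustion enthalpies, reactants minus products:
= [2·(-3267.4) + 1·(-285.8)] − [7·(-393.5) + 1·(-2058.3) + 2·(-890.3)]
= -227.2 kJ/mol

ΔH° = -227.2 kJ/mol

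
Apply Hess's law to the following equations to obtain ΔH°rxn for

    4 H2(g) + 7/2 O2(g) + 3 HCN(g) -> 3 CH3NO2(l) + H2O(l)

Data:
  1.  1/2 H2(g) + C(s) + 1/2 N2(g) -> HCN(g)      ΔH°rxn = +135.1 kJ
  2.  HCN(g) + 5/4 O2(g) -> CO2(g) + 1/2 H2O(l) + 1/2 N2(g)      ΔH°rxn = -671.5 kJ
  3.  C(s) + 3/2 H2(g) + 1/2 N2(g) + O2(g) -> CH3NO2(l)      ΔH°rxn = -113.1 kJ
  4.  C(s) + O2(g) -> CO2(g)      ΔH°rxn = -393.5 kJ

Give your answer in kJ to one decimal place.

ΔH°rxn = -1030.4 kJ

eq. 1 reversed: -135.1 kJ
eq. 2 × 2 (scale by 2 for the 1 H2O(l)): (2)·(-671.5) = -1343.0 kJ
eq. 3 × 3 (×3 to match 3 CH3NO2(l) in the target): (3)·(-113.1) = -339.3 kJ
eq. 4 reversed and × 2: (-2)·(-393.5) = +787.0 kJ
ΔH°rxn = (-1)·(+135.1) + (2)·(-671.5) + (3)·(-113.1) + (-2)·(-393.5) = -1030.4 kJ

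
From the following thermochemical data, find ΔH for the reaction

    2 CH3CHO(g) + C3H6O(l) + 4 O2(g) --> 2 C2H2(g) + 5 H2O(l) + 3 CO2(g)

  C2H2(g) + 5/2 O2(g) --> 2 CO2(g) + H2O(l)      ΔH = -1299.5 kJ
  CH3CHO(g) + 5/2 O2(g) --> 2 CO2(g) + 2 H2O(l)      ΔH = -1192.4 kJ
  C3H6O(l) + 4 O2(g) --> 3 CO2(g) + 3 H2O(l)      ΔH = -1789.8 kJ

ΔH = -1575.6 kJ

equation 1 reversed and × 2 (reverse to put C2H2(g) on the product side; scale by 2 for the 2 C2H2(g)): (-2)·(-1299.5) = +2599.0 kJ
equation 2 × 2 (×2 to match 2 CH3CHO(g) in the target): (2)·(-1192.4) = -2384.8 kJ
equation 3 as written (C3H6O(l) already on the reactant side): -1789.8 kJ
ΔH = (-2)·(-1299.5) + (2)·(-1192.4) + (1)·(-1789.8) = -1575.6 kJ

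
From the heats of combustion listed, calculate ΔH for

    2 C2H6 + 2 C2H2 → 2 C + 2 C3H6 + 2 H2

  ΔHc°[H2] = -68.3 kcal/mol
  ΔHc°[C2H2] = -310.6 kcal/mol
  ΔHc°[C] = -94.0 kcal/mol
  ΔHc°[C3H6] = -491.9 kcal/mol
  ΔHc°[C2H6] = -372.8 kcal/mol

With combustion enthalpies, reactants minus products:
= [2·(-372.8) + 2·(-310.6)] − [2·(-94.0) + 2·(-491.9) + 2·(-68.3)]
= -58.4 kcal/mol

ΔH = -58.4 kcal/mol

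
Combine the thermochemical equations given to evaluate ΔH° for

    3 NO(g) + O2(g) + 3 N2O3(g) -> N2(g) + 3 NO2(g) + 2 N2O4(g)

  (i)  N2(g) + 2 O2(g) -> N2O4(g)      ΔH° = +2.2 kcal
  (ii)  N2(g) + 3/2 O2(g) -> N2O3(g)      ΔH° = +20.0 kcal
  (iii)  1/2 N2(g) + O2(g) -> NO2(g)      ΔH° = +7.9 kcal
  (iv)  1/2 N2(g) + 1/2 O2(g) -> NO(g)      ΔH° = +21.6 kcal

ΔH° = -96.7 kcal

(i) × 2: (2)·(+2.2) = +4.4 kcal
(ii) reversed and × 3: (-3)·(+20.0) = -60.0 kcal
(iii) × 3: (3)·(+7.9) = +23.7 kcal
(iv) reversed and × 3: (-3)·(+21.6) = -64.8 kcal
Summing the manipulated equations, ΔH° = (+4.4) + (-60.0) + (+23.7) + (-64.8) = -96.7 kcal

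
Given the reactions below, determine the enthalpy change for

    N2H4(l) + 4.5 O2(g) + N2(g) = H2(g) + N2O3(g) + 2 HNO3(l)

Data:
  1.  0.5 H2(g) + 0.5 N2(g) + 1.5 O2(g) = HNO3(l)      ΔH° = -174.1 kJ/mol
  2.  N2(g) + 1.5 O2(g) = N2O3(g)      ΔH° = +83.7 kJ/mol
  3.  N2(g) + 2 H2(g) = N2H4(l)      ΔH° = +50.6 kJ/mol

ΔH° = -315.1 kJ/mol

eq. 1 × 2 (scale by 2 for the 2 HNO3(l)): (2)·(-174.1) = -348.2 kJ/mol
eq. 2 as written (N2O3(g) already on the product side): +83.7 kJ/mol
eq. 3 reversed (reverse to put N2H4(l) on the reactant side): -50.6 kJ/mol
Since enthalpy is a state function, ΔH° = (-348.2) + (+83.7) + (-50.6) = -315.1 kJ/mol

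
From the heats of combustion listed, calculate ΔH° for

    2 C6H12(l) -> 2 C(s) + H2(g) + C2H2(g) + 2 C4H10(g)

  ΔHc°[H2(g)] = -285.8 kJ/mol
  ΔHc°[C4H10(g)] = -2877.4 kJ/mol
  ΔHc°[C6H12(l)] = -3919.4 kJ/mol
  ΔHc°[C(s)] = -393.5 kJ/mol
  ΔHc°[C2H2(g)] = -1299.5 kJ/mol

Using ΔH = Σ nΔHc°(reactants) − Σ nΔHc°(products):
= [2·(-3919.4)] − [2·(-393.5) + 1·(-285.8) + 1·(-1299.5) + 2·(-2877.4)]
= 288.3 kJ/mol

ΔH° = 288.3 kJ/mol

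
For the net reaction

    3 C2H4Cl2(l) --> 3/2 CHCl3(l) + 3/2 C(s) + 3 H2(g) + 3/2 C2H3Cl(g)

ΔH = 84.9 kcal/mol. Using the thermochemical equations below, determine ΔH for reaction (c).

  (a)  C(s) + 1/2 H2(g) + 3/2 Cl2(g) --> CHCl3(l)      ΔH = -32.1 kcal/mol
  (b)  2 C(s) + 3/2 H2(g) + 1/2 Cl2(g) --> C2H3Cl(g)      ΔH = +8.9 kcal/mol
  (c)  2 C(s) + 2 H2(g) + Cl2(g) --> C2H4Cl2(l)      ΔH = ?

ΔH = -39.9 kcal/mol

(a) × 3/2: (3/2)·(-32.1) = -48.15 kcal/mol
(b) × 3/2: (3/2)·(+8.9) = +13.35 kcal/mol
(c) reversed and × 3: contributes −3·x
+84.9 = (-48.15) + (+13.35) − 3·x
x = (+84.9 − (-34.8)) / (-3) = -39.9 kcal/mol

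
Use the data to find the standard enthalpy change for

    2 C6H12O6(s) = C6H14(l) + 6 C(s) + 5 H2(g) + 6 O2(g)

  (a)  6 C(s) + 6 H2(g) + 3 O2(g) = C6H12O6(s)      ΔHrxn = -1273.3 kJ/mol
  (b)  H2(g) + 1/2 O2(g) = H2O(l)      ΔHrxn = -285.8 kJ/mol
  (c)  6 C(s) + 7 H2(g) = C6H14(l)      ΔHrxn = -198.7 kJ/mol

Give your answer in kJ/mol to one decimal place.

ΔHrxn = 2347.9 kJ/mol

(a) reversed and × 2 (reverse to put C6H12O6(s) on the reactant side; ×2 to match 2 C6H12O6(s) in the target): (-2)·(-1273.3) = +2546.6 kJ/mol
(b): not needed (H2O(l) appears nowhere else).
(c) as written (C6H14(l) already on the product side): -198.7 kJ/mol
By Hess's law, ΔHrxn = (-2)·(-1273.3) + (1)·(-198.7) = 2347.9 kJ/mol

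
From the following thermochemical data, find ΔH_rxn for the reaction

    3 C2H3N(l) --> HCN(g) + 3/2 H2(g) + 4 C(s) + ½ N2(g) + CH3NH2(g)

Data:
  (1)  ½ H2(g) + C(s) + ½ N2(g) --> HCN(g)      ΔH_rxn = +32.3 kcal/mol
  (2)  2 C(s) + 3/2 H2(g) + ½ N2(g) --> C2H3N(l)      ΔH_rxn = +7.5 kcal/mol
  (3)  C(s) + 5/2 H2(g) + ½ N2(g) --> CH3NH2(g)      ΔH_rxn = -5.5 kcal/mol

ΔH_rxn = 4.3 kcal/mol

(1) as written (HCN(g) already on the product side): +32.3 kcal/mol
(2) reversed and × 3 (C2H3N(l) must end up as a reactant; ×3 to match 3 C2H3N(l) in the target): (-3)·(+7.5) = -22.5 kcal/mol
(3) as written (CH3NH2(g) already on the product side): -5.5 kcal/mol
Summing the manipulated equations, ΔH_rxn = (1)·(+32.3) + (-3)·(+7.5) + (1)·(-5.5) = 4.3 kcal/mol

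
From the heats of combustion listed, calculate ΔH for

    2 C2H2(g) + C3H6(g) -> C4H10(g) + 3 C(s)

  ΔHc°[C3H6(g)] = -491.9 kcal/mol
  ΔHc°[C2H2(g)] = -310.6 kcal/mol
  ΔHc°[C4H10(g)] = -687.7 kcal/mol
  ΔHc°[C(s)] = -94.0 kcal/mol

ΔH = -143.4 kcal/mol

With combustion enthalpies, reactants minus products:
= [2·(-310.6) + 1·(-491.9)] − [1·(-687.7) + 3·(-94.0)]
= -143.4 kcal/mol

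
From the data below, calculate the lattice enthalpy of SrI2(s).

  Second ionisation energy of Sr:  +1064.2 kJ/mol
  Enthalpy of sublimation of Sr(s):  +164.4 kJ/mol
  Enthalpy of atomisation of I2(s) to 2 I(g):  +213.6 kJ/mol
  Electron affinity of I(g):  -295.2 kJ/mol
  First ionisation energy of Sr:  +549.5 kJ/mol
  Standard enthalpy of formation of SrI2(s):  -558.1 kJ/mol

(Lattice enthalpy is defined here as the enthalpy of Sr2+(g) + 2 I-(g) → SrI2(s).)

U = -1959.4 kJ/mol

ΔHf° = 1·ΔHsub + 1·(ΣIE) + 1·D(I2) + 2·EA + U
-558.1 = 1·(+164.4) + 1·(+1613.7) + 1·(+213.6) + 2·(-295.2) + U
U = -558.1 − (+1401.3) = -1959.4 kJ/mol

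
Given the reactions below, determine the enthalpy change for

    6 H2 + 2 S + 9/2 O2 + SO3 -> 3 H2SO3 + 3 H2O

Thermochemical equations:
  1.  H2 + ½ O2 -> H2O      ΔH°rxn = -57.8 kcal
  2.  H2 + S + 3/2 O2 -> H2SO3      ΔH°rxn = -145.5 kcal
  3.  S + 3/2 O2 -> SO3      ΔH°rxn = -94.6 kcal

ΔH°rxn = -515.3 kcal

eq. 1 × 3 (scale by 3 for the 3 H2O): (3)·(-57.8) = -173.4 kcal
eq. 2 × 3 (×3 to match 3 H2SO3 in the target): (3)·(-145.5) = -436.5 kcal
eq. 3 reversed (reverse to put SO3 on the reactant side): +94.6 kcal
Summing the manipulated equations, ΔH°rxn = (-173.4) + (-436.5) + (+94.6) = -515.3 kcal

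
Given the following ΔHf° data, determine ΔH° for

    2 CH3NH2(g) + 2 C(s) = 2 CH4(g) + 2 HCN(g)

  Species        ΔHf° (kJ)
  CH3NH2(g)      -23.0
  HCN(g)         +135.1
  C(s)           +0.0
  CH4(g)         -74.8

ΔH°rxn = Σ nΔHf°(products) − Σ nΔHf°(reactants).
Products: 2·(-74.8) + 2·(+135.1) = +120.6
Reactants: 2·(-23.0) + 2·(+0.0) = -46.0
ΔH° = (+120.6) − (-46.0) = 166.6 kJ

ΔH° = 166.6 kJ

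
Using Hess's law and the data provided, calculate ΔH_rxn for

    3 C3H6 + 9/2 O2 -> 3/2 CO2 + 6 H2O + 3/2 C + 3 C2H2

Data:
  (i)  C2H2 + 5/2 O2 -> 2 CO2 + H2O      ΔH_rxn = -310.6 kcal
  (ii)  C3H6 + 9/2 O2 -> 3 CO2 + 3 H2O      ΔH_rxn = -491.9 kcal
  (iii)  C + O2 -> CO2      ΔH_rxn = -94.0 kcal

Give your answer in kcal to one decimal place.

ΔH_rxn = -402.9 kcal

(i) reversed and × 3 (C2H2 must end up as a product; scale by 3 for the 3 C2H2): (-3)·(-310.6) = +931.8 kcal
(ii) × 3 (scale by 3 for the 3 C3H6): (3)·(-491.9) = -1475.7 kcal
(iii) reversed and × 3/2 (C must end up as a product; ×3/2 to match 3/2 C in the target): (-3/2)·(-94.0) = +141.0 kcal
Combining the equations, ΔH_rxn = (-3)·(-310.6) + (3)·(-491.9) + (-3/2)·(-94.0) = -402.9 kcal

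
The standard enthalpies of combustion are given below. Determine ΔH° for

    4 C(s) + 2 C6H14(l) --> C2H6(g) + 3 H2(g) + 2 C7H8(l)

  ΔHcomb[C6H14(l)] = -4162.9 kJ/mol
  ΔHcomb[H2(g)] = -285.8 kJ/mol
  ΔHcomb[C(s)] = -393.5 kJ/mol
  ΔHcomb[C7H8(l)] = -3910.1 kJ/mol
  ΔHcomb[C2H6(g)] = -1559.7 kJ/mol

ΔH° = 337.5 kJ/mol

With combustion enthalpies, reactants minus products:
= [4·(-393.5) + 2·(-4162.9)] − [1·(-1559.7) + 3·(-285.8) + 2·(-3910.1)]
= 337.5 kJ/mol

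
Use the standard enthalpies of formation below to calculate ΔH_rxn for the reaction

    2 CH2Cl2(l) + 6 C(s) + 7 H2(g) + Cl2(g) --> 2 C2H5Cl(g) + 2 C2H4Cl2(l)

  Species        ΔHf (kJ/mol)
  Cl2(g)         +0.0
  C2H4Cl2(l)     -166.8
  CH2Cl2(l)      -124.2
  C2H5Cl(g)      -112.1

ΔH_rxn = -309.4 kJ/mol

ΔH°rxn = Σ nΔHf°(products) − Σ nΔHf°(reactants).
Products: 2·(-112.1) + 2·(-166.8) = -557.8
Reactants: 2·(-124.2) + 6·(+0.0) + 7·(+0.0) + 1·(+0.0) = -248.4
ΔH_rxn = (-557.8) − (-248.4) = -309.4 kJ/mol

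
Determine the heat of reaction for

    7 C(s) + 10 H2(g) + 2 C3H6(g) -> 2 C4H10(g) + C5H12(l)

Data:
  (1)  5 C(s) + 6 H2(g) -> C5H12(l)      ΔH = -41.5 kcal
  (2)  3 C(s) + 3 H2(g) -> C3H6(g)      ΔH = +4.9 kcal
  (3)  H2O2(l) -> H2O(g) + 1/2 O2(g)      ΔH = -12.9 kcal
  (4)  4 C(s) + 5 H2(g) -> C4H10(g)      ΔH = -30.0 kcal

(1) as written: -41.5 kcal
(2) reversed and × 2: (-2)·(+4.9) = -9.8 kcal
(3): not needed.
(4) × 2: (2)·(-30.0) = -60.0 kcal
ΔH = (-41.5) + (-9.8) + (-60.0) = -111.3 kcal

ΔH = -111.3 kcal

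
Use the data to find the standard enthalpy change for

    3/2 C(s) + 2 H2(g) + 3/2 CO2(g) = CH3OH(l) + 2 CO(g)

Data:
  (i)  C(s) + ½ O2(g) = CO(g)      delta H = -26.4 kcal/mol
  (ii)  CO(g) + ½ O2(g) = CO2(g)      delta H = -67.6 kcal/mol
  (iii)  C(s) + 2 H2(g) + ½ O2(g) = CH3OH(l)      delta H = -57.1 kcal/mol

delta H = 31.1 kcal/mol

(i) × 1/2: (1/2)·(-26.4) = -13.2 kcal/mol
(ii) reversed and × 3/2 (CO2(g) must end up as a reactant; ×3/2 to match 3/2 CO2(g) in the target): (-3/2)·(-67.6) = +101.4 kcal/mol
(iii) as written (CH3OH(l) already on the product side): -57.1 kcal/mol
delta H = (-13.2) + (+101.4) + (-57.1) = 31.1 kcal/mol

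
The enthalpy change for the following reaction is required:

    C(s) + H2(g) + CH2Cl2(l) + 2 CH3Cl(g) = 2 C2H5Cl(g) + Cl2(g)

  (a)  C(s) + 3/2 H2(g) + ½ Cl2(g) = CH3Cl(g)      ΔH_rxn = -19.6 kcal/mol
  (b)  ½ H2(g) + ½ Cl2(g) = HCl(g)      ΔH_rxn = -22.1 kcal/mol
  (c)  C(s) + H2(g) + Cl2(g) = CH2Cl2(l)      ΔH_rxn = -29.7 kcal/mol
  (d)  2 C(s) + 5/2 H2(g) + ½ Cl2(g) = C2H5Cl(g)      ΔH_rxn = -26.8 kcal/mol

ΔH_rxn = 15.3 kcal/mol

(a) reversed and × 2 (CH3Cl(g) must end up as a reactant; scale by 2 for the 2 CH3Cl(g)): (-2)·(-19.6) = +39.2 kcal/mol
(b): not needed (HCl(g) appears nowhere else).
(c) reversed (CH2Cl2(l) must end up as a reactant): +29.7 kcal/mol
(d) × 2 (scale by 2 for the 2 C2H5Cl(g)): (2)·(-26.8) = -53.6 kcal/mol
Since enthalpy is a state function, ΔH_rxn = (+39.2) + (+29.7) + (-53.6) = 15.3 kcal/mol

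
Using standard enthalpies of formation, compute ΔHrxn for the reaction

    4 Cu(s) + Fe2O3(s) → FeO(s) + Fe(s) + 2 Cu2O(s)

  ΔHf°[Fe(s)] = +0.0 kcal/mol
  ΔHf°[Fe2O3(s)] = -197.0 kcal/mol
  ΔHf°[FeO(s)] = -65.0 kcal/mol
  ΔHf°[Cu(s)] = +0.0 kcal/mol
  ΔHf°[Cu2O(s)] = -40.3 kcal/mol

Products: 1·(-65.0) + 1·(+0.0) + 2·(-40.3) = -145.6
Reactants: 4·(+0.0) + 1·(-197.0) = -197.0
ΔHrxn = (-145.6) − (-197.0) = 51.4 kcal/mol

ΔHrxn = 51.4 kcal/mol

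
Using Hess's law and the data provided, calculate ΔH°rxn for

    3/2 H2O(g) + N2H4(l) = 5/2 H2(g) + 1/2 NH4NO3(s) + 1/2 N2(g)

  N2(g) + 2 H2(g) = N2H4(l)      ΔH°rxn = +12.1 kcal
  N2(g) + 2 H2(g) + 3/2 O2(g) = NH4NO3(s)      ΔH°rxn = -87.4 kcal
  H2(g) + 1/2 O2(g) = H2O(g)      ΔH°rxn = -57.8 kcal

ΔH°rxn = 30.9 kcal

equation 1 reversed: -12.1 kcal
equation 2 × 1/2: (1/2)·(-87.4) = -43.7 kcal
equation 3 reversed and × 3/2: (-3/2)·(-57.8) = +86.7 kcal
ΔH°rxn = (-12.1) + (-43.7) + (+86.7) = 30.9 kcal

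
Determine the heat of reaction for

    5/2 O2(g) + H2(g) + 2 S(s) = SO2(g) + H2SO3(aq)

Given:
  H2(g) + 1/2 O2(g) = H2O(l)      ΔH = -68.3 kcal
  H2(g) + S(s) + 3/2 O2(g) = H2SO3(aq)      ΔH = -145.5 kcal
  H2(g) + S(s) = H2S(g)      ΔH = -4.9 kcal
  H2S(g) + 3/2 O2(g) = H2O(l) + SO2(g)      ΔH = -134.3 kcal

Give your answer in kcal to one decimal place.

ΔH = -216.4 kcal

equation 1 reversed: +68.3 kcal
equation 2 as written: -145.5 kcal
equation 3 as written: -4.9 kcal
equation 4 as written: -134.3 kcal
ΔH = (-1)·(-68.3) + (1)·(-145.5) + (1)·(-4.9) + (1)·(-134.3) = -216.4 kcal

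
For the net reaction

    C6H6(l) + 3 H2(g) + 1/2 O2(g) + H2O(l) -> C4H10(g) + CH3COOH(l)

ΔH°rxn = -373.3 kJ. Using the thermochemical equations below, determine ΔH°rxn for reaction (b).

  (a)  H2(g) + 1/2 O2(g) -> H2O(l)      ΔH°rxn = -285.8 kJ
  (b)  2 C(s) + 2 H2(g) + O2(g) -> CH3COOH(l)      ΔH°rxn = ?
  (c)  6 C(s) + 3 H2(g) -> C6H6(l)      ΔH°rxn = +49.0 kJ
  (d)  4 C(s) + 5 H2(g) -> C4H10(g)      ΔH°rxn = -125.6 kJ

ΔH°rxn = -484.5 kJ

(a) reversed (H2O(l) must end up as a reactant): +285.8 kJ
(b) as written (CH3COOH(l) already on the product side): contributes x
(c) reversed (C6H6(l) must end up as a reactant): -49.0 kJ
(d) as written (C4H10(g) already on the product side): -125.6 kJ
-373.3 = (+285.8) + (-49.0) + (-125.6) + x
x = (-373.3 − (+111.2)) / (1) = -484.5 kJ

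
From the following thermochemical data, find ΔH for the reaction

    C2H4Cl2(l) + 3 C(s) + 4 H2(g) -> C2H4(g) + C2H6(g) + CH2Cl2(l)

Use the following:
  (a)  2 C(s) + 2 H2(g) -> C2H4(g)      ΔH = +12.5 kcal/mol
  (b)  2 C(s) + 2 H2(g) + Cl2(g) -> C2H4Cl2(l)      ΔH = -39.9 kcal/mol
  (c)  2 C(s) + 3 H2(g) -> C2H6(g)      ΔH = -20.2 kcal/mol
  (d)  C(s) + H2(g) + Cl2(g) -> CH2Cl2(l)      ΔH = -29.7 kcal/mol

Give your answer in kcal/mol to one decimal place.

(a) as written: +12.5 kcal/mol
(b) reversed: +39.9 kcal/mol
(c) as written: -20.2 kcal/mol
(d) as written: -29.7 kcal/mol
By Hess's law, ΔH = (1)·(+12.5) + (-1)·(-39.9) + (1)·(-20.2) + (1)·(-29.7) = 2.5 kcal/mol

ΔH = 2.5 kcal/mol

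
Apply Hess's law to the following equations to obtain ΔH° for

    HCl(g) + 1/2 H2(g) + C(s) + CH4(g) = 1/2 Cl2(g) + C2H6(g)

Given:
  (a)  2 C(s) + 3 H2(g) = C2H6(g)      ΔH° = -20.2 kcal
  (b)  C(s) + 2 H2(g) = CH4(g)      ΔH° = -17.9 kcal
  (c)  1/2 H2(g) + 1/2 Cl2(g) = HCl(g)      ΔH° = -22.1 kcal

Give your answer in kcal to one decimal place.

(a) as written: -20.2 kcal
(b) reversed: +17.9 kcal
(c) reversed: +22.1 kcal
Combining the equations, ΔH° = (1)·(-20.2) + (-1)·(-17.9) + (-1)·(-22.1) = 19.8 kcal

ΔH° = 19.8 kcal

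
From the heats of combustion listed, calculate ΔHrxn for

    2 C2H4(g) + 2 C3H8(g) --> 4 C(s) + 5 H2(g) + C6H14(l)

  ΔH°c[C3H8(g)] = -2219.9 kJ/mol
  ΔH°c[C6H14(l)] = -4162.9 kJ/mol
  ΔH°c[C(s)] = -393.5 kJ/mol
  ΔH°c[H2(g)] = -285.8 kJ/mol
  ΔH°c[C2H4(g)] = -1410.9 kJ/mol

Using ΔH = Σ nΔHc°(reactants) − Σ nΔHc°(products):
= [2·(-1410.9) + 2·(-2219.9)] − [4·(-393.5) + 5·(-285.8) + 1·(-4162.9)]
= -95.7 kJ/mol

ΔHrxn = -95.7 kJ/mol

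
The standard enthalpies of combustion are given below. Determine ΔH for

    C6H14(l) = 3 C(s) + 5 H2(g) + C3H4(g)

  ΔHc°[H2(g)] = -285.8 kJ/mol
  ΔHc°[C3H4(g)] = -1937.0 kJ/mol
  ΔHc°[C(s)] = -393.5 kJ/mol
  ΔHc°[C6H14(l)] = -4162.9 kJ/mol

Using ΔH = Σ nΔHc°(reactants) − Σ nΔHc°(products):
= [1·(-4162.9)] − [3·(-393.5) + 5·(-285.8) + 1·(-1937.0)]
= 383.6 kJ/mol

ΔH = 383.6 kJ/mol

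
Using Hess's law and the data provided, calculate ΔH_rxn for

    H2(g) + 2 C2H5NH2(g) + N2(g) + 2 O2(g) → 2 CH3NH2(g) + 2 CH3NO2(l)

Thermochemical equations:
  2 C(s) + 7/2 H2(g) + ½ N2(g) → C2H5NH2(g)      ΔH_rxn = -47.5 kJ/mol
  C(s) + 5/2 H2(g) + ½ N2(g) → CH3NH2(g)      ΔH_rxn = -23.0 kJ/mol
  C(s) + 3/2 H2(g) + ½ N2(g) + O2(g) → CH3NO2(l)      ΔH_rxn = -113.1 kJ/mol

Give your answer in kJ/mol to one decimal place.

equation 1 reversed and × 2: (-2)·(-47.5) = +95.0 kJ/mol
equation 2 × 2: (2)·(-23.0) = -46.0 kJ/mol
equation 3 × 2: (2)·(-113.1) = -226.2 kJ/mol
ΔH_rxn = (+95.0) + (-46.0) + (-226.2) = -177.2 kJ/mol

ΔH_rxn = -177.2 kJ/mol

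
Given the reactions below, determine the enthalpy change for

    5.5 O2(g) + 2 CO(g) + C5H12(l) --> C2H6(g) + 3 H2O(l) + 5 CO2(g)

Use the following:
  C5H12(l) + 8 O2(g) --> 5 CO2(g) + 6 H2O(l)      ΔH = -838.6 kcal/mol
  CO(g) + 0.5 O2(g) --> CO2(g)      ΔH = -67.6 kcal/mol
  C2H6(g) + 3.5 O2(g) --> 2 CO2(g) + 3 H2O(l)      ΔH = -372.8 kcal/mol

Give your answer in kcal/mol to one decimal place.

ΔH = -601.0 kcal/mol

equation 1 as written: -838.6 kcal/mol
equation 2 × 2: (2)·(-67.6) = -135.2 kcal/mol
equation 3 reversed: +372.8 kcal/mol
ΔH = (1)·(-838.6) + (2)·(-67.6) + (-1)·(-372.8) = -601.0 kcal/mol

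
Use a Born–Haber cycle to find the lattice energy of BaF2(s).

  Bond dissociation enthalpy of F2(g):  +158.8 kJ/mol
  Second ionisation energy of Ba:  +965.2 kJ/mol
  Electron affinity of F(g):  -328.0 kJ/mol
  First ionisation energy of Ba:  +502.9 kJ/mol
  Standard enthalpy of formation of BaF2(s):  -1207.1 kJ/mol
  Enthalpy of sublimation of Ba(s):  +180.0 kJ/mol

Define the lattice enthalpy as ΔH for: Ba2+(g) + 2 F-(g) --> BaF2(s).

U = -2358.0 kJ/mol

ΔHf° = 1·ΔHsub + 1·(ΣIE) + 1·D(F2) + 2·EA + U
-1207.1 = 1·(+180.0) + 1·(+1468.1) + 1·(+158.8) + 2·(-328.0) + U
U = -1207.1 − (+1150.9) = -2358.0 kJ/mol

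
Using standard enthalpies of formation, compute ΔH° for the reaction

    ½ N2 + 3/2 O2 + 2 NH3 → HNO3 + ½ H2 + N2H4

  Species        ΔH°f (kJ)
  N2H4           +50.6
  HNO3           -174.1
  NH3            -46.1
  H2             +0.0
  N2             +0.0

Products: 1·(-174.1) + 1/2·(+0.0) + 1·(+50.6) = -123.5
Reactants: 1/2·(+0.0) + 3/2·(+0.0) + 2·(-46.1) = -92.2
ΔH° = (-123.5) − (-92.2) = -31.3 kJ

ΔH° = -31.3 kJ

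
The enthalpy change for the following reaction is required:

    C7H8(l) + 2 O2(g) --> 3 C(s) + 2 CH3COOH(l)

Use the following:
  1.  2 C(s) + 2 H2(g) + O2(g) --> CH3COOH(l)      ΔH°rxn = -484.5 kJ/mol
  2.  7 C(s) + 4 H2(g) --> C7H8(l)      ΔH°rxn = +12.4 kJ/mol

eq. 1 × 2: (2)·(-484.5) = -969.0 kJ/mol
eq. 2 reversed: -12.4 kJ/mol
Combining the equations, ΔH°rxn = (2)·(-484.5) + (-1)·(+12.4) = -981.4 kJ/mol

ΔH°rxn = -981.4 kJ/mol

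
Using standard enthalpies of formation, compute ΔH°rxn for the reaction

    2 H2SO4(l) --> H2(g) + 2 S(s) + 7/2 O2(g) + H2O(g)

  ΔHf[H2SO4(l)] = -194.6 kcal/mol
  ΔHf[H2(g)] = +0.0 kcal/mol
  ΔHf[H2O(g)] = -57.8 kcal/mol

ΔH°rxn = 331.4 kcal/mol

Products: 1·(+0.0) + 2·(+0.0) + 7/2·(+0.0) + 1·(-57.8) = -57.8
Reactants: 2·(-194.6) = -389.2
ΔH°rxn = (-57.8) − (-389.2) = 331.4 kcal/mol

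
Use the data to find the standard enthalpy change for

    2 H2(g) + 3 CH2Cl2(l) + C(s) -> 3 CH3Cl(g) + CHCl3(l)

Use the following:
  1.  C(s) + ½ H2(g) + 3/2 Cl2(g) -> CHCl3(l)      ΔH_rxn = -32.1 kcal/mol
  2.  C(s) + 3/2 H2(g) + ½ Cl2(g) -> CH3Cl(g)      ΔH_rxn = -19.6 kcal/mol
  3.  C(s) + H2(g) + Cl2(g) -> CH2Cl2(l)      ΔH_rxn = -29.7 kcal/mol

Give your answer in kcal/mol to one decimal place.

ΔH_rxn = -1.8 kcal/mol

eq. 1 as written: -32.1 kcal/mol
eq. 2 × 3: (3)·(-19.6) = -58.8 kcal/mol
eq. 3 reversed and × 3: (-3)·(-29.7) = +89.1 kcal/mol
ΔH_rxn = (-32.1) + (-58.8) + (+89.1) = -1.8 kcal/mol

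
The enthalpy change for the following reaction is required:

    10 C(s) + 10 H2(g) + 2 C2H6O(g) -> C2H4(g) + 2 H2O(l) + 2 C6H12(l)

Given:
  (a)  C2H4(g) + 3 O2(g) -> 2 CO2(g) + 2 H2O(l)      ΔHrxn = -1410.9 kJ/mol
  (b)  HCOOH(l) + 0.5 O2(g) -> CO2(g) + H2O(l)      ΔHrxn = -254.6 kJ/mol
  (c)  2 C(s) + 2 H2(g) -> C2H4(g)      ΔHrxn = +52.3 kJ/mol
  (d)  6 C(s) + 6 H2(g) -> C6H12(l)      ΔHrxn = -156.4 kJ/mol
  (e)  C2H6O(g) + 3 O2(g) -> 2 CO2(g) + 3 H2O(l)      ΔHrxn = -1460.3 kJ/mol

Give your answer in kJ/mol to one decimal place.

(a) reversed and × 2: (-2)·(-1410.9) = +2821.8 kJ/mol
(b): not needed.
(c) reversed: -52.3 kJ/mol
(d) × 2: (2)·(-156.4) = -312.8 kJ/mol
(e) × 2: (2)·(-1460.3) = -2920.6 kJ/mol
Since enthalpy is a state function, ΔHrxn = (-2)·(-1410.9) + (-1)·(+52.3) + (2)·(-156.4) + (2)·(-1460.3) = -463.9 kJ/mol

ΔHrxn = -463.9 kJ/mol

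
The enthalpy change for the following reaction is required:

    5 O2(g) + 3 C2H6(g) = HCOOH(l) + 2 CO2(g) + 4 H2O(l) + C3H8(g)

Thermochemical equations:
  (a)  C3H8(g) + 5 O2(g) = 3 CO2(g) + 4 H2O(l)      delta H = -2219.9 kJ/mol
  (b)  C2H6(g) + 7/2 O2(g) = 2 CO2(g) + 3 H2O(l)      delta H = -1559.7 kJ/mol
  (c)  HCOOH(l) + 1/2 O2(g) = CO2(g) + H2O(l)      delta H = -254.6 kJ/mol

(a) reversed: +2219.9 kJ/mol
(b) × 3: (3)·(-1559.7) = -4679.1 kJ/mol
(c) reversed: +254.6 kJ/mol
delta H = (-1)·(-2219.9) + (3)·(-1559.7) + (-1)·(-254.6) = -2204.6 kJ/mol

delta H = -2204.6 kJ/mol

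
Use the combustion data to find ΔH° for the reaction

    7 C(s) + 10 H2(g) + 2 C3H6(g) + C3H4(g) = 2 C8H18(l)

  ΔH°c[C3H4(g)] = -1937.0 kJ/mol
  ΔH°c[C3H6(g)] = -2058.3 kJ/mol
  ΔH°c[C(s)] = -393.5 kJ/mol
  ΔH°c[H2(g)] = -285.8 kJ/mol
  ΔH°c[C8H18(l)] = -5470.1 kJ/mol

With combustion enthalpies, reactants minus products:
= [7·(-393.5) + 10·(-285.8) + 2·(-2058.3) + 1·(-1937.0)] − [2·(-5470.1)]
= -725.9 kJ/mol

ΔH° = -725.9 kJ/mol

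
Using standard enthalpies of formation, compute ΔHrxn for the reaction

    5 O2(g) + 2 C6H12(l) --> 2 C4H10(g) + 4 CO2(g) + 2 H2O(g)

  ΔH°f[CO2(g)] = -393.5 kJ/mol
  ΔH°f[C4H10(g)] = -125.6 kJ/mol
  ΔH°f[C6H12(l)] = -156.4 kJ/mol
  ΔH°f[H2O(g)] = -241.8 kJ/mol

ΔHrxn = -1996.0 kJ/mol

Products: 2·(-125.6) + 4·(-393.5) + 2·(-241.8) = -2308.8
Reactants: 5·(+0.0) + 2·(-156.4) = -312.8
ΔHrxn = (-2308.8) − (-312.8) = -1996.0 kJ/mol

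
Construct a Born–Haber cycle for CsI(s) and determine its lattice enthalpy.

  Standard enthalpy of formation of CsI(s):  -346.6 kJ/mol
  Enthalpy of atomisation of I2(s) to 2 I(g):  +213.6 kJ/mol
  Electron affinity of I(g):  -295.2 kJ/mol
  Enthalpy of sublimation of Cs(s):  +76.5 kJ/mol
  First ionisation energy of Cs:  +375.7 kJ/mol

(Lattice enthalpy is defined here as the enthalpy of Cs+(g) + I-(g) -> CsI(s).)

U = -610.4 kJ/mol

ΔHf° = 1·ΔHsub + 1·(ΣIE) + 1/2·D(I2) + 1·EA + U
-346.6 = 1·(+76.5) + 1·(+375.7) + 1/2·(+213.6) + 1·(-295.2) + U
U = -346.6 − (+263.8) = -610.4 kJ/mol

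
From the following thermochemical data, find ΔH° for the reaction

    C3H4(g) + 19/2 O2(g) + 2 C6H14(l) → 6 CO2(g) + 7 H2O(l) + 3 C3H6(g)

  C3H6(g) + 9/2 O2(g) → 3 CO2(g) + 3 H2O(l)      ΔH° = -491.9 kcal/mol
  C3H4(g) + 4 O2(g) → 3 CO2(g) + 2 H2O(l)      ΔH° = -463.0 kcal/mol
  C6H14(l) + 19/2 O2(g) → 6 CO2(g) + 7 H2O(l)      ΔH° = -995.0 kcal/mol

ΔH° = -977.3 kcal/mol

equation 1 reversed and × 3 (C3H6(g) must end up as a product; ×3 to match 3 C3H6(g) in the target): (-3)·(-491.9) = +1475.7 kcal/mol
equation 2 as written (C3H4(g) already on the reactant side): -463.0 kcal/mol
equation 3 × 2 (×2 to match 2 C6H14(l) in the target): (2)·(-995.0) = -1990.0 kcal/mol
By Hess's law, ΔH° = (-3)·(-491.9) + (1)·(-463.0) + (2)·(-995.0) = -977.3 kcal/mol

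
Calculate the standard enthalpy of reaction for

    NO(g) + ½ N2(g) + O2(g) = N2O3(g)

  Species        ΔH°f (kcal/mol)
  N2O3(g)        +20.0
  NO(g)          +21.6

ΔH°rxn = Σ nΔHf°(products) − Σ nΔHf°(reactants).
Products: 1·(+20.0) = +20.0
Reactants: 1·(+21.6) + 1/2·(+0.0) + 1·(+0.0) = +21.6
ΔH_rxn = (+20.0) − (+21.6) = -1.6 kcal/mol

ΔH_rxn = -1.6 kcal/mol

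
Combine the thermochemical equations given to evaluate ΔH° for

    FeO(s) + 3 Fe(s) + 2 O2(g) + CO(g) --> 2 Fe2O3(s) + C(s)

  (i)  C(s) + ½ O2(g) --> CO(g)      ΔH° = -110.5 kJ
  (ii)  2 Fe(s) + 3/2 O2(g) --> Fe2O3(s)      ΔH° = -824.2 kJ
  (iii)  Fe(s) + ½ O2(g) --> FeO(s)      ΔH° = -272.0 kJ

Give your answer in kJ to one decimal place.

ΔH° = -1265.9 kJ

(i) reversed: +110.5 kJ
(ii) × 2: (2)·(-824.2) = -1648.4 kJ
(iii) reversed: +272.0 kJ
Since enthalpy is a state function, ΔH° = (+110.5) + (-1648.4) + (+272.0) = -1265.9 kJ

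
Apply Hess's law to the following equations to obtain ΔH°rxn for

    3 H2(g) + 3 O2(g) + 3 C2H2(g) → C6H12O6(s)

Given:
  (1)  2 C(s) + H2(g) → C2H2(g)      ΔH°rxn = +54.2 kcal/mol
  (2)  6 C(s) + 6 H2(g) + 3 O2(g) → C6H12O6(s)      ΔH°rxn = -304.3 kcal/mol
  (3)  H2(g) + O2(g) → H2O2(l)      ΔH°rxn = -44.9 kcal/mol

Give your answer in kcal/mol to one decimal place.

(1) reversed and × 3: (-3)·(+54.2) = -162.6 kcal/mol
(2) as written: -304.3 kcal/mol
(3): not needed.
Since enthalpy is a state function, ΔH°rxn = (-162.6) + (-304.3) = -466.9 kcal/mol

ΔH°rxn = -466.9 kcal/mol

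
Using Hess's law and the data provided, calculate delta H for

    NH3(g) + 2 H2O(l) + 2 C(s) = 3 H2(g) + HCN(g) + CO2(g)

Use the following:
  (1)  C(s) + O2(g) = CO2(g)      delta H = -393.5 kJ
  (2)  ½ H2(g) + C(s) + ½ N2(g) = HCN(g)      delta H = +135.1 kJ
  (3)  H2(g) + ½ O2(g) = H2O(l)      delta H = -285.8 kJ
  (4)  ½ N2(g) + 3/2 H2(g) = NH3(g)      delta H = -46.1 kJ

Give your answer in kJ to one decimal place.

(1) as written: -393.5 kJ
(2) as written: +135.1 kJ
(3) reversed and × 2: (-2)·(-285.8) = +571.6 kJ
(4) reversed: +46.1 kJ
delta H = (-393.5) + (+135.1) + (+571.6) + (+46.1) = 359.3 kJ

delta H = 359.3 kJ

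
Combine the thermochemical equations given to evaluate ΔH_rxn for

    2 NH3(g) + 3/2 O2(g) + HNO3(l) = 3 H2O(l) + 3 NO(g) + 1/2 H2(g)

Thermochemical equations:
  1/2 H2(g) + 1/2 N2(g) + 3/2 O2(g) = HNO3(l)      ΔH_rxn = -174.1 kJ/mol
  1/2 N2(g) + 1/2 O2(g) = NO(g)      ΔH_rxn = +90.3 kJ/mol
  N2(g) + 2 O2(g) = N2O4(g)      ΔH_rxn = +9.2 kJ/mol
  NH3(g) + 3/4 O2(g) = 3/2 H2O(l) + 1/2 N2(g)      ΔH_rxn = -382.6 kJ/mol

equation 1 reversed (reverse to put HNO3(l) on the reactant side): +174.1 kJ/mol
equation 2 × 3 (×3 to match 3 NO(g) in the target): (3)·(+90.3) = +270.9 kJ/mol
equation 3: not needed (N2O4(g) appears nowhere else).
equation 4 × 2 (scale by 2 for the 2 NH3(g)): (2)·(-382.6) = -765.2 kJ/mol
Summing the manipulated equations, ΔH_rxn = (+174.1) + (+270.9) + (-765.2) = -320.2 kJ/mol

ΔH_rxn = -320.2 kJ/mol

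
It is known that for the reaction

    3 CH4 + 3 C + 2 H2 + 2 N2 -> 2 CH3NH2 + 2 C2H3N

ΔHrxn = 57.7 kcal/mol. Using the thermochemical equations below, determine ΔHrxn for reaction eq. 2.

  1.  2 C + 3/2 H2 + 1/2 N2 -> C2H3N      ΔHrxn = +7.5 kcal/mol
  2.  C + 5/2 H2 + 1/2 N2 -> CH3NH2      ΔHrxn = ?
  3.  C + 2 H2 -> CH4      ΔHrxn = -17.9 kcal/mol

eq. 1 × 2: (2)·(+7.5) = +15.0 kcal/mol
eq. 2 × 2: contributes 2·x
eq. 3 reversed and × 3: (-3)·(-17.9) = +53.7 kcal/mol
+57.7 = (+15.0) + (+53.7) + 2·x
x = (+57.7 − (+68.7)) / (2) = -5.5 kcal/mol

ΔHrxn = -5.5 kcal/mol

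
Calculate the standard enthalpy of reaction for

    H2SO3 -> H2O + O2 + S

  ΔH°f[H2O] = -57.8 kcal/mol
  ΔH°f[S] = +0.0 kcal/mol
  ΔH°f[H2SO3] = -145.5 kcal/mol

ΔHrxn = 87.7 kcal/mol

ΔH°rxn = Σ nΔHf°(products) − Σ nΔHf°(reactants).
Products: 1·(-57.8) + 1·(+0.0) + 1·(+0.0) = -57.8
Reactants: 1·(-145.5) = -145.5
ΔHrxn = (-57.8) − (-145.5) = 87.7 kcal/mol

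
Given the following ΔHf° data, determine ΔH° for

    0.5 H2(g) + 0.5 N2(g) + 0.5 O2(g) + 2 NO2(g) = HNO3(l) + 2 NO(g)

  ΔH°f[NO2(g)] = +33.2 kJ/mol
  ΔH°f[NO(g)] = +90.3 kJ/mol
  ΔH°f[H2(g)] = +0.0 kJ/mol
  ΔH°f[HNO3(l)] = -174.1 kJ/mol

Products: 1·(-174.1) + 2·(+90.3) = +6.5
Reactants: 1/2·(+0.0) + 1/2·(+0.0) + 1/2·(+0.0) + 2·(+33.2) = +66.4
ΔH° = (+6.5) − (+66.4) = -59.9 kJ/mol

ΔH° = -59.9 kJ/mol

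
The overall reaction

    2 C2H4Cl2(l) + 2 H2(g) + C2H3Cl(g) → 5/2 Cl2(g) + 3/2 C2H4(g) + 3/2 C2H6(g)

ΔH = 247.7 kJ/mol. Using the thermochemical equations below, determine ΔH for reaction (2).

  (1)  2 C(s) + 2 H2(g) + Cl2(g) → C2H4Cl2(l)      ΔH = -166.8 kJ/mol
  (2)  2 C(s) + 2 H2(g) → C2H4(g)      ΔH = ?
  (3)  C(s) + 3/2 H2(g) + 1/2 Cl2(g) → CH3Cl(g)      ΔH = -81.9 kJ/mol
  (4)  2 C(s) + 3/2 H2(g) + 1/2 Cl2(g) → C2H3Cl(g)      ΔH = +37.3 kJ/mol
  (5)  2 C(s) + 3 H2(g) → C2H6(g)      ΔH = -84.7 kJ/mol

(1) reversed and × 2 (reverse to put C2H4Cl2(l) on the reactant side; ×2 to match 2 C2H4Cl2(l) in the target): (-2)·(-166.8) = +333.6 kJ/mol
(2) × 3/2 (scale by 3/2 for the 3/2 C2H4(g)): contributes 3/2·x
(3): not needed (CH3Cl(g) appears nowhere else).
(4) reversed (C2H3Cl(g) must end up as a reactant): -37.3 kJ/mol
(5) × 3/2 (×3/2 to match 3/2 C2H6(g) in the target): (3/2)·(-84.7) = -127.05 kJ/mol
+247.7 = (+333.6) + (-37.3) + (-127.05) + 3/2·x
x = (+247.7 − (+169.25)) / (3/2) = 52.3 kJ/mol

ΔH = 52.3 kJ/mol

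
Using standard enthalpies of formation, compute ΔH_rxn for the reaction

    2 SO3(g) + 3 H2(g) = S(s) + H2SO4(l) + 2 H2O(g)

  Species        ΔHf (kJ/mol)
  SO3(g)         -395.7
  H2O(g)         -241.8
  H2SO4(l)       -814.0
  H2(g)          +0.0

ΔH_rxn = -506.2 kJ/mol

ΔH°rxn = Σ nΔHf°(products) − Σ nΔHf°(reactants).
Products: 1·(+0.0) + 1·(-814.0) + 2·(-241.8) = -1297.6
Reactants: 2·(-395.7) + 3·(+0.0) = -791.4
ΔH_rxn = (-1297.6) − (-791.4) = -506.2 kJ/mol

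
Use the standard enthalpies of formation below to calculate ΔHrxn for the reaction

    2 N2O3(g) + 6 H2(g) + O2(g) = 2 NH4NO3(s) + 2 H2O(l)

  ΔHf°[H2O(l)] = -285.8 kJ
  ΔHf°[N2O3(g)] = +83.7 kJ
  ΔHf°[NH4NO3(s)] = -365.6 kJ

Products: 2·(-365.6) + 2·(-285.8) = -1302.8
Reactants: 2·(+83.7) + 6·(+0.0) + 1·(+0.0) = +167.4
ΔHrxn = (-1302.8) − (+167.4) = -1470.2 kJ

ΔHrxn = -1470.2 kJ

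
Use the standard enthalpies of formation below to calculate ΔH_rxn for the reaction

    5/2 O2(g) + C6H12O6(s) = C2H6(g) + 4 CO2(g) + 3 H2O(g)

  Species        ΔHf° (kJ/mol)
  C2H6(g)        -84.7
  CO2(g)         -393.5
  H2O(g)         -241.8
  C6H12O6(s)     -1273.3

ΔH_rxn = -1110.8 kJ/mol

ΔH°rxn = Σ nΔHf°(products) − Σ nΔHf°(reactants).
Products: 1·(-84.7) + 4·(-393.5) + 3·(-241.8) = -2384.1
Reactants: 5/2·(+0.0) + 1·(-1273.3) = -1273.3
ΔH_rxn = (-2384.1) − (-1273.3) = -1110.8 kJ/mol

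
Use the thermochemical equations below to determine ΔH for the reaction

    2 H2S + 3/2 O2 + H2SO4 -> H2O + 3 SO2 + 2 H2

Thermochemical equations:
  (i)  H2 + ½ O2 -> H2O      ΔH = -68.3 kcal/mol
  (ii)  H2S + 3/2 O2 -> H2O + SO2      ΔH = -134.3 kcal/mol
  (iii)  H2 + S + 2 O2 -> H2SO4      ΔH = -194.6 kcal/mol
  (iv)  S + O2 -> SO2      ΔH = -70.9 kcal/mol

ΔH = -76.6 kcal/mol

(i) reversed: +68.3 kcal/mol
(ii) × 2 (×2 to match 2 H2S in the target): (2)·(-134.3) = -268.6 kcal/mol
(iii) reversed (H2SO4 must end up as a reactant): +194.6 kcal/mol
(iv) as written: -70.9 kcal/mol
ΔH = (+68.3) + (-268.6) + (+194.6) + (-70.9) = -76.6 kcal/mol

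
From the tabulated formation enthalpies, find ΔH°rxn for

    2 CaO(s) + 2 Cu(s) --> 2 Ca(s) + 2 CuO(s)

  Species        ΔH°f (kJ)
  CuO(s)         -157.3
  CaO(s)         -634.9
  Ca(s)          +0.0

ΔH°rxn = Σ nΔHf°(products) − Σ nΔHf°(reactants).
Products: 2·(+0.0) + 2·(-157.3) = -314.6
Reactants: 2·(-634.9) + 2·(+0.0) = -1269.8
ΔH°rxn = (-314.6) − (-1269.8) = 955.2 kJ

ΔH°rxn = 955.2 kJ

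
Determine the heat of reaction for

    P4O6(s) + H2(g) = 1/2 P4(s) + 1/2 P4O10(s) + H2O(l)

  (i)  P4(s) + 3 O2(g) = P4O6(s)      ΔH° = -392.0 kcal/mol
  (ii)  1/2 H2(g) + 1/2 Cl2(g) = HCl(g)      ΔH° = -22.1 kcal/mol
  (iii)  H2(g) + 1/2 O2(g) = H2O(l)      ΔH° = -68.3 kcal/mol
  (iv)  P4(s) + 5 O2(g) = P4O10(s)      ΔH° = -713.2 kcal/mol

ΔH° = -32.9 kcal/mol

(i) reversed (P4O6(s) must end up as a reactant): +392.0 kcal/mol
(ii): not needed (Cl2(g) appears nowhere else).
(iii) as written (H2O(l) already on the product side): -68.3 kcal/mol
(iv) × 1/2 (scale by 1/2 for the 1/2 P4O10(s)): (1/2)·(-713.2) = -356.6 kcal/mol
ΔH° = (+392.0) + (-68.3) + (-356.6) = -32.9 kcal/mol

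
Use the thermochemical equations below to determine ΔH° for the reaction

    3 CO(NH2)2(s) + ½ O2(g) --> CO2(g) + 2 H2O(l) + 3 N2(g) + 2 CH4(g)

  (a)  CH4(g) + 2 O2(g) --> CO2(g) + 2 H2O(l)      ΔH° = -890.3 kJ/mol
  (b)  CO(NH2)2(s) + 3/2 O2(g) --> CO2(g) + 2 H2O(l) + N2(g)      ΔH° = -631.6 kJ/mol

ΔH° = -114.2 kJ/mol

(a) reversed and × 2 (CH4(g) must end up as a product; scale by 2 for the 2 CH4(g)): (-2)·(-890.3) = +1780.6 kJ/mol
(b) × 3 (scale by 3 for the 3 CO(NH2)2(s)): (3)·(-631.6) = -1894.8 kJ/mol
ΔH° = (+1780.6) + (-1894.8) = -114.2 kJ/mol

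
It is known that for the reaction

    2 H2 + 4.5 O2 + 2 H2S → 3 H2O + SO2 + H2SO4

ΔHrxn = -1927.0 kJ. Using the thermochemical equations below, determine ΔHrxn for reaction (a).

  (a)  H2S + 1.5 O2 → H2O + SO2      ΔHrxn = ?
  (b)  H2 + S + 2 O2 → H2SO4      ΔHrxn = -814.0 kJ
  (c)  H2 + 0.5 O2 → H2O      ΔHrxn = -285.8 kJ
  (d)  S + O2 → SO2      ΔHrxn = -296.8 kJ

ΔHrxn = -562.0 kJ

(a) × 2 (scale by 2 for the 2 H2S): contributes 2·x
(b) as written (H2SO4 already on the product side): -814.0 kJ
(c) as written: -285.8 kJ
(d) reversed: +296.8 kJ
-1927.0 = (-814.0) + (-285.8) + (+296.8) + 2·x
x = (-1927.0 − (-803.0)) / (2) = -562.0 kJ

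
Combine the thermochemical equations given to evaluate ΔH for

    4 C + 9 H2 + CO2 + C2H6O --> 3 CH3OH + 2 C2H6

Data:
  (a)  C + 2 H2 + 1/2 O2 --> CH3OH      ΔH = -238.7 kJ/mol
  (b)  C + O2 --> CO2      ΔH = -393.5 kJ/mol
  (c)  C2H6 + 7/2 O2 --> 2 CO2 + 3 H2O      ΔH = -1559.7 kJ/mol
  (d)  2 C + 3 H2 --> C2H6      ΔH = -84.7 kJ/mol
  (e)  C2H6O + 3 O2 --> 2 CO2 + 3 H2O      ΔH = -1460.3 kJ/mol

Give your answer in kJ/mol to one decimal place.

(a) × 3 (scale by 3 for the 3 CH3OH): (3)·(-238.7) = -716.1 kJ/mol
(b) reversed: +393.5 kJ/mol
(c) reversed: +1559.7 kJ/mol
(d) as written: -84.7 kJ/mol
(e) as written (C2H6O already on the reactant side): -1460.3 kJ/mol
Combining the equations, ΔH = (3)·(-238.7) + (-1)·(-393.5) + (-1)·(-1559.7) + (1)·(-84.7) + (1)·(-1460.3) = -307.9 kJ/mol

ΔH = -307.9 kJ/mol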